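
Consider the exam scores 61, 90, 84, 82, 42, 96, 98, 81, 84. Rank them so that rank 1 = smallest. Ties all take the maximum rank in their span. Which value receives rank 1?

Sorted (ascending): 42, 61, 81, 82, 84, 84, 90, 96, 98
The 2 values of 84 occupy positions 5–6 → each gets rank 6.
Rank 1 → value 42.

42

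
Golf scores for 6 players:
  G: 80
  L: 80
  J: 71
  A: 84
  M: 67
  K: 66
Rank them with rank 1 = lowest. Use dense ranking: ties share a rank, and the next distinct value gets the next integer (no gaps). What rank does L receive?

Sorted (ascending): 66, 67, 71, 80, 80, 84
The 2 values of 80 share dense rank 4.
Remaining distinct values take the next consecutive integers.
L has value 80 → rank 4.

4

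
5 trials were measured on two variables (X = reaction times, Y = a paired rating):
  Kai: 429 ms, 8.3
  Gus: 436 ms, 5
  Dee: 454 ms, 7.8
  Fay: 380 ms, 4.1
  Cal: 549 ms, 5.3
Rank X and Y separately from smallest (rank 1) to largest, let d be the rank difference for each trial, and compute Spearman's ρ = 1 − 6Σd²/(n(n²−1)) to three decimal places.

0.300

Ranks of variable 1: 2, 3, 4, 1, 5
Ranks of variable 2: 5, 2, 4, 1, 3
d = r₁ − r₂: -3, 1, 0, 0, 2
d²: 9, 1, 0, 0, 4; Σd² = 14
ρ = 1 − 6·14/(5·24) = 1 − 84/120 = 0.300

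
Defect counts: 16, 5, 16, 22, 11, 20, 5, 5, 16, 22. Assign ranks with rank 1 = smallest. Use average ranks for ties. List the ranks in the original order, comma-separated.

Sorted (ascending): 5, 5, 5, 11, 16, 16, 16, 20, 22, 22
The 3 values of 5 occupy positions 1–3 → average rank 2.
The 3 values of 16 occupy positions 5–7 → average rank 6.
The 2 values of 22 occupy positions 9–10 → average rank (9+10)/2 = 9.5.

6, 2, 6, 9.5, 4, 8, 2, 2, 6, 9.5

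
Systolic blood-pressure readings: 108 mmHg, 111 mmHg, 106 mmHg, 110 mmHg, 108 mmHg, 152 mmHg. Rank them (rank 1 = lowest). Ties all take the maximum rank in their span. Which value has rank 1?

106

Sorted (ascending): 106, 108, 108, 110, 111, 152
The 2 values of 108 occupy positions 2–3 → each gets rank 3.
Rank 1 → value 106.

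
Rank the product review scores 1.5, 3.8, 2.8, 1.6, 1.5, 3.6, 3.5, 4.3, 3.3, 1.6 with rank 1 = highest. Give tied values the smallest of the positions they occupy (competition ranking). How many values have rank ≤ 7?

Sorted (descending): 4.3, 3.8, 3.6, 3.5, 3.3, 2.8, 1.6, 1.6, 1.5, 1.5
The 2 values of 1.6 occupy positions 7–8 → each gets rank 7.
The 2 values of 1.5 occupy positions 9–10 → each gets rank 9.
Ranks ≤ 7: {1, 2, 3, 4, 5, 6, 7, 7} → 8 values.

8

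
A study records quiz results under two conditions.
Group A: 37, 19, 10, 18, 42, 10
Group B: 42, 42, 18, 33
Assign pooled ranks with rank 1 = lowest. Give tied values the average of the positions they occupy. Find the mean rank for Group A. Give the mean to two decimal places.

4.58

Sorted (ascending): 10, 10, 18, 18, 19, 33, 37, 42, 42, 42
The 2 values of 10 occupy positions 1–2 → average rank (1+2)/2 = 1.5.
The 2 values of 18 occupy positions 3–4 → average rank (3+4)/2 = 3.5.
The 3 values of 42 occupy positions 8–10 → average rank 9.
Group A values → pooled ranks: 37→7, 19→5, 10→1.5, 18→3.5, 42→9, 10→1.5
Mean rank = (7 + 5 + 1.5 + 3.5 + 9 + 1.5) / 6 = 4.58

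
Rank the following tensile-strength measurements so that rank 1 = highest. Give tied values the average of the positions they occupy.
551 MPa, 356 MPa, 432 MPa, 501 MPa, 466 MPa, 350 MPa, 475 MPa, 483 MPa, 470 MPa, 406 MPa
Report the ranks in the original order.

Sorted (descending): 551, 501, 483, 475, 470, 466, 432, 406, 356, 350
No ties — each value takes its position as its rank.

1, 9, 7, 2, 6, 10, 4, 3, 5, 8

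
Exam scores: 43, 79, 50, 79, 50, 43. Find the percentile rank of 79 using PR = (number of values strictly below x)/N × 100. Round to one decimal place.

N = 6.
Strictly below 79: 4. Equal to 79: 2.
PR = 4/6 × 100 = 66.7

66.7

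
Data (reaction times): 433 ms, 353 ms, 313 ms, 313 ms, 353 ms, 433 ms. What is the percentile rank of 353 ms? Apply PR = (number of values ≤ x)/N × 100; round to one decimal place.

66.7

N = 6.
Strictly below 353: 2. Equal to 353: 2.
PR = 4/6 × 100 = 66.7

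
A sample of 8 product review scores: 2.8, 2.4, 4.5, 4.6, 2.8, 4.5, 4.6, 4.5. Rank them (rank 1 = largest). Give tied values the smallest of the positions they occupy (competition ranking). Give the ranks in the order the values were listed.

Sorted (descending): 4.6, 4.6, 4.5, 4.5, 4.5, 2.8, 2.8, 2.4
The 2 values of 4.6 occupy positions 1–2 → each gets rank 1.
The 3 values of 4.5 occupy positions 3–5 → each gets rank 3.
The 2 values of 2.8 occupy positions 6–7 → each gets rank 6.

6, 8, 3, 1, 6, 3, 1, 3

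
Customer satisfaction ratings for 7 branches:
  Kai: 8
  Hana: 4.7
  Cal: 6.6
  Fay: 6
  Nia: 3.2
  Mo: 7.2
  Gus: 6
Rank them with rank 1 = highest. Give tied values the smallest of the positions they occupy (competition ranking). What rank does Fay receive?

4

Sorted (descending): 8, 7.2, 6.6, 6, 6, 4.7, 3.2
The 2 values of 6 occupy positions 4–5 → each gets rank 4.
Fay has value 6 → rank 4.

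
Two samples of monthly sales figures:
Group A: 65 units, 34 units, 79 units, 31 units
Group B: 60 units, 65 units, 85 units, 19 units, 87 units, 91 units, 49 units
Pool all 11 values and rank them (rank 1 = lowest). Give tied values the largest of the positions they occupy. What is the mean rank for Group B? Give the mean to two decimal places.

6.71

Sorted (ascending): 19, 31, 34, 49, 60, 65, 65, 79, 85, 87, 91
The 2 values of 65 occupy positions 6–7 → each gets rank 7.
Group B values → pooled ranks: 60→5, 65→7, 85→9, 19→1, 87→10, 91→11, 49→4
Mean rank = (5 + 7 + 9 + 1 + 10 + 11 + 4) / 7 = 6.71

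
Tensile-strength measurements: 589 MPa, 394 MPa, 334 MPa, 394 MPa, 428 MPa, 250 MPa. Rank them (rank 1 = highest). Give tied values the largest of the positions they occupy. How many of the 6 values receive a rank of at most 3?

Sorted (descending): 589, 428, 394, 394, 334, 250
The 2 values of 394 occupy positions 3–4 → each gets rank 4.
Ranks ≤ 3: {1, 2} → 2 values.

2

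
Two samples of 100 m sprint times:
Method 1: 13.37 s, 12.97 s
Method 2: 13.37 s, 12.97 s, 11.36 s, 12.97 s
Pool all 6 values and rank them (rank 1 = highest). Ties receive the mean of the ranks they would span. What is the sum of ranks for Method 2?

15.5

Sorted (descending): 13.37, 13.37, 12.97, 12.97, 12.97, 11.36
The 2 values of 13.37 occupy positions 1–2 → average rank (1+2)/2 = 1.5.
The 3 values of 12.97 occupy positions 3–5 → average rank 4.
Method 2 values → pooled ranks: 13.37→1.5, 12.97→4, 11.36→6, 12.97→4
Rank sum = 1.5 + 4 + 6 + 4 = 15.5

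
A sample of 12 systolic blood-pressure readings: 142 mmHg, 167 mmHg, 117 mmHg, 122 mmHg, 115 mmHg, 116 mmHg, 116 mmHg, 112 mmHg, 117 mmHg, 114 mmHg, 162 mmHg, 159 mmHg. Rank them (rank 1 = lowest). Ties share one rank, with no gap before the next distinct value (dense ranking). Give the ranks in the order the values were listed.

Sorted (ascending): 112, 114, 115, 116, 116, 117, 117, 122, 142, 159, 162, 167
The 2 values of 116 share dense rank 4.
The 2 values of 117 share dense rank 5.
Remaining distinct values take the next consecutive integers.

7, 10, 5, 6, 3, 4, 4, 1, 5, 2, 9, 8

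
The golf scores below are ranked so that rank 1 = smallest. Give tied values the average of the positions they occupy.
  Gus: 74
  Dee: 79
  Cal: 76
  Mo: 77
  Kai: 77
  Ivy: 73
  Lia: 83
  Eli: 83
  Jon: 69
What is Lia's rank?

Sorted (ascending): 69, 73, 74, 76, 77, 77, 79, 83, 83
The 2 values of 77 occupy positions 5–6 → average rank (5+6)/2 = 5.5.
The 2 values of 83 occupy positions 8–9 → average rank (8+9)/2 = 8.5.
Lia has value 83 → rank 8.5.

8.5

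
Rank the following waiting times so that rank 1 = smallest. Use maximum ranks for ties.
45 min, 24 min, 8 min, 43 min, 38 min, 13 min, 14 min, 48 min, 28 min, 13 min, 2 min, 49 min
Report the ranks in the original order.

Sorted (ascending): 2, 8, 13, 13, 14, 24, 28, 38, 43, 45, 48, 49
The 2 values of 13 occupy positions 3–4 → each gets rank 4.

10, 6, 2, 9, 8, 4, 5, 11, 7, 4, 1, 12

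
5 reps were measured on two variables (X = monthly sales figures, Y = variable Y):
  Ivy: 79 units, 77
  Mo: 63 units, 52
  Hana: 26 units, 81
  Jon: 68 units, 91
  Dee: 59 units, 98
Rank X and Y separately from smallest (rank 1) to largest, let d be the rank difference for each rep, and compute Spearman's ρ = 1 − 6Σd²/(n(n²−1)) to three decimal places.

-0.300

Ranks of variable 1: 5, 3, 1, 4, 2
Ranks of variable 2: 2, 1, 3, 4, 5
d = r₁ − r₂: 3, 2, -2, 0, -3
d²: 9, 4, 4, 0, 9; Σd² = 26
ρ = 1 − 6·26/(5·24) = 1 − 156/120 = -0.300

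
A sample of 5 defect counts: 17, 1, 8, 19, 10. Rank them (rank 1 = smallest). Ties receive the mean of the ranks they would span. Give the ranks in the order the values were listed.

Sorted (ascending): 1, 8, 10, 17, 19
No ties — each value takes its position as its rank.

4, 1, 2, 5, 3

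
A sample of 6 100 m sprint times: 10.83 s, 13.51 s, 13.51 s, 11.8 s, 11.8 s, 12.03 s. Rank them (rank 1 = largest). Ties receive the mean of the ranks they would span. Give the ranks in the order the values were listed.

Sorted (descending): 13.51, 13.51, 12.03, 11.8, 11.8, 10.83
The 2 values of 13.51 occupy positions 1–2 → average rank (1+2)/2 = 1.5.
The 2 values of 11.8 occupy positions 4–5 → average rank (4+5)/2 = 4.5.

6, 1.5, 1.5, 4.5, 4.5, 3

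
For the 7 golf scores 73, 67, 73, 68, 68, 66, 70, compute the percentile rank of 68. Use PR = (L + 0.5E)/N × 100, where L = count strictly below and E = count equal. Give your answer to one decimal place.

42.9

N = 7.
Strictly below 68: 2. Equal to 68: 2.
PR = (2 + 0.5·2)/7 × 100 = 42.9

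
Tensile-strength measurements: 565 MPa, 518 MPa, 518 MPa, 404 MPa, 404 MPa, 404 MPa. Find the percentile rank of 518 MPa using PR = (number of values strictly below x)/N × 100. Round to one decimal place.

50.0

N = 6.
Strictly below 518: 3. Equal to 518: 2.
PR = 3/6 × 100 = 50.0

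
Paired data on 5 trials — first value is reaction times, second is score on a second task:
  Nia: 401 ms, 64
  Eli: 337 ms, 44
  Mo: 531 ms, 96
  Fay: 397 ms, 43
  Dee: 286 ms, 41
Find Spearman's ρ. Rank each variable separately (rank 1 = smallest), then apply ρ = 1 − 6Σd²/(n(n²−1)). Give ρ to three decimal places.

Ranks of variable 1: 4, 2, 5, 3, 1
Ranks of variable 2: 4, 3, 5, 2, 1
d = r₁ − r₂: 0, -1, 0, 1, 0
d²: 0, 1, 0, 1, 0; Σd² = 2
ρ = 1 − 6·2/(5·24) = 1 − 12/120 = 0.900

0.900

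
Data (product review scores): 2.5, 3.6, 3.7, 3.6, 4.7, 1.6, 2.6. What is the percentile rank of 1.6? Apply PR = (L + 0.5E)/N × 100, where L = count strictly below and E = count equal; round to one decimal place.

7.1

N = 7.
Strictly below 1.6: 0. Equal to 1.6: 1.
PR = (0 + 0.5·1)/7 × 100 = 7.1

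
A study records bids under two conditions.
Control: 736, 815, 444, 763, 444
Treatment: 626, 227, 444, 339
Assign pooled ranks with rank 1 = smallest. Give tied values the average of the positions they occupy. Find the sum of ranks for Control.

32

Sorted (ascending): 227, 339, 444, 444, 444, 626, 736, 763, 815
The 3 values of 444 occupy positions 3–5 → average rank 4.
Control values → pooled ranks: 736→7, 815→9, 444→4, 763→8, 444→4
Rank sum = 7 + 9 + 4 + 8 + 4 = 32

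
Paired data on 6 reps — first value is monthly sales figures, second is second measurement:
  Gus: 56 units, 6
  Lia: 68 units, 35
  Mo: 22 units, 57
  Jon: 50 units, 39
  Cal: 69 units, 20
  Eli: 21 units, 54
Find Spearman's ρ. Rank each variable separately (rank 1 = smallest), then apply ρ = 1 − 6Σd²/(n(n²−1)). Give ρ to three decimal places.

-0.771

Ranks of variable 1: 4, 5, 2, 3, 6, 1
Ranks of variable 2: 1, 3, 6, 4, 2, 5
d = r₁ − r₂: 3, 2, -4, -1, 4, -4
d²: 9, 4, 16, 1, 16, 16; Σd² = 62
ρ = 1 − 6·62/(6·35) = 1 − 372/210 = -0.771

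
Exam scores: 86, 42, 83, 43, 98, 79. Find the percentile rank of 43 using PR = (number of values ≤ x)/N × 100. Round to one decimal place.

N = 6.
Strictly below 43: 1. Equal to 43: 1.
PR = 2/6 × 100 = 33.3

33.3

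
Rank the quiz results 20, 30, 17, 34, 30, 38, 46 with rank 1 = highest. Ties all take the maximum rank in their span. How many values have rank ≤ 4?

Sorted (descending): 46, 38, 34, 30, 30, 20, 17
The 2 values of 30 occupy positions 4–5 → each gets rank 5.
Ranks ≤ 4: {1, 2, 3} → 3 values.

3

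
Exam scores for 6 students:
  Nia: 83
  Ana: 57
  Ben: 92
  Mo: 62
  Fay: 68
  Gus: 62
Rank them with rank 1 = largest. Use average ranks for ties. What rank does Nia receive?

Sorted (descending): 92, 83, 68, 62, 62, 57
The 2 values of 62 occupy positions 4–5 → average rank (4+5)/2 = 4.5.
Nia has value 83 → rank 2.

2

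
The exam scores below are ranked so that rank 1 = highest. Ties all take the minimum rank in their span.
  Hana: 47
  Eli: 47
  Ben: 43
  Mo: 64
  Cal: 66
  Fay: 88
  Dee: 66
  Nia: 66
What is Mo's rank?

5

Sorted (descending): 88, 66, 66, 66, 64, 47, 47, 43
The 3 values of 66 occupy positions 2–4 → each gets rank 2.
The 2 values of 47 occupy positions 6–7 → each gets rank 6.
Mo has value 64 → rank 5.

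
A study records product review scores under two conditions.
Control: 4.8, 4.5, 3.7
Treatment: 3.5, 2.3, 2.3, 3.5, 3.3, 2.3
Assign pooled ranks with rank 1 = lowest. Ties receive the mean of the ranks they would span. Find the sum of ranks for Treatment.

Sorted (ascending): 2.3, 2.3, 2.3, 3.3, 3.5, 3.5, 3.7, 4.5, 4.8
The 3 values of 2.3 occupy positions 1–3 → average rank 2.
The 2 values of 3.5 occupy positions 5–6 → average rank (5+6)/2 = 5.5.
Treatment values → pooled ranks: 3.5→5.5, 2.3→2, 2.3→2, 3.5→5.5, 3.3→4, 2.3→2
Rank sum = 5.5 + 2 + 2 + 5.5 + 4 + 2 = 21

21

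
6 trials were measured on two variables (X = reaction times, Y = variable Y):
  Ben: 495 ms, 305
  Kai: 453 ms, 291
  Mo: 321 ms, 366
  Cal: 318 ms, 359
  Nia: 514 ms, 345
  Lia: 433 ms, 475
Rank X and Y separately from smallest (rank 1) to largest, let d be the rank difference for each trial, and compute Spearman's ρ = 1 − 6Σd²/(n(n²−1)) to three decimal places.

-0.543

Ranks of variable 1: 5, 4, 2, 1, 6, 3
Ranks of variable 2: 2, 1, 5, 4, 3, 6
d = r₁ − r₂: 3, 3, -3, -3, 3, -3
d²: 9, 9, 9, 9, 9, 9; Σd² = 54
ρ = 1 − 6·54/(6·35) = 1 − 324/210 = -0.543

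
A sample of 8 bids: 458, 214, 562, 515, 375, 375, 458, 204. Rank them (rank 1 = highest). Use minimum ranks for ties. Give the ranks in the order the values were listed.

Sorted (descending): 562, 515, 458, 458, 375, 375, 214, 204
The 2 values of 458 occupy positions 3–4 → each gets rank 3.
The 2 values of 375 occupy positions 5–6 → each gets rank 5.

3, 7, 1, 2, 5, 5, 3, 8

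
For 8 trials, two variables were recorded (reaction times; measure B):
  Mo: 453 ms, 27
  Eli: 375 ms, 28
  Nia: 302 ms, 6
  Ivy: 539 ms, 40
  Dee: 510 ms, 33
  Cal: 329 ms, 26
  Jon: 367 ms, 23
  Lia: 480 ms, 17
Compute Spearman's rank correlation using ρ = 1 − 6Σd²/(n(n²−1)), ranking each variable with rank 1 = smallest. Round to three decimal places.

Ranks of variable 1: 5, 4, 1, 8, 7, 2, 3, 6
Ranks of variable 2: 5, 6, 1, 8, 7, 4, 3, 2
d = r₁ − r₂: 0, -2, 0, 0, 0, -2, 0, 4
d²: 0, 4, 0, 0, 0, 4, 0, 16; Σd² = 24
ρ = 1 − 6·24/(8·63) = 1 − 144/504 = 0.714

0.714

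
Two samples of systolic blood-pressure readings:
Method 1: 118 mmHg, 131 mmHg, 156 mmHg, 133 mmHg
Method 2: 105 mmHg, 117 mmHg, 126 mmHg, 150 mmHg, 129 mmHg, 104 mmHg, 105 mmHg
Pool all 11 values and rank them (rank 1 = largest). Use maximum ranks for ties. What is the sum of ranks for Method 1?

15

Sorted (descending): 156, 150, 133, 131, 129, 126, 118, 117, 105, 105, 104
The 2 values of 105 occupy positions 9–10 → each gets rank 10.
Method 1 values → pooled ranks: 118→7, 131→4, 156→1, 133→3
Rank sum = 7 + 4 + 1 + 3 = 15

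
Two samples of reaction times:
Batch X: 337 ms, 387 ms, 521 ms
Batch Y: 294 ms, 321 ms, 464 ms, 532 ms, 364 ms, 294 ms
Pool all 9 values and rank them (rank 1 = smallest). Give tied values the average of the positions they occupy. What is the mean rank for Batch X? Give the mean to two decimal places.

6.00

Sorted (ascending): 294, 294, 321, 337, 364, 387, 464, 521, 532
The 2 values of 294 occupy positions 1–2 → average rank (1+2)/2 = 1.5.
Batch X values → pooled ranks: 337→4, 387→6, 521→8
Mean rank = (4 + 6 + 8) / 3 = 6.00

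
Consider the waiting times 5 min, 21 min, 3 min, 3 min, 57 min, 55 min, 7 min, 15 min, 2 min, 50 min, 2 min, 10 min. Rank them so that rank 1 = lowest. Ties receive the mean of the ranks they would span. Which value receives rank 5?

5

Sorted (ascending): 2, 2, 3, 3, 5, 7, 10, 15, 21, 50, 55, 57
The 2 values of 2 occupy positions 1–2 → average rank (1+2)/2 = 1.5.
The 2 values of 3 occupy positions 3–4 → average rank (3+4)/2 = 3.5.
Rank 5 → value 5.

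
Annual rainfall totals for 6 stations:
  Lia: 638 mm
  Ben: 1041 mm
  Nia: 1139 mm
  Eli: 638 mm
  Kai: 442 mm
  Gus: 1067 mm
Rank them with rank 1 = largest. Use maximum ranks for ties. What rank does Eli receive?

Sorted (descending): 1139, 1067, 1041, 638, 638, 442
The 2 values of 638 occupy positions 4–5 → each gets rank 5.
Eli has value 638 mm → rank 5.

5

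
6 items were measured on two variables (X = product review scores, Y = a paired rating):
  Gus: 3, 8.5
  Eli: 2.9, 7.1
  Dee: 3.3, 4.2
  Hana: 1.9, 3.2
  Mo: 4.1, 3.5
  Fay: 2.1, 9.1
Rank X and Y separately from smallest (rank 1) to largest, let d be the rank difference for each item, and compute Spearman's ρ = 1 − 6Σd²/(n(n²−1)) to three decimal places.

-0.086

Ranks of variable 1: 4, 3, 5, 1, 6, 2
Ranks of variable 2: 5, 4, 3, 1, 2, 6
d = r₁ − r₂: -1, -1, 2, 0, 4, -4
d²: 1, 1, 4, 0, 16, 16; Σd² = 38
ρ = 1 − 6·38/(6·35) = 1 − 228/210 = -0.086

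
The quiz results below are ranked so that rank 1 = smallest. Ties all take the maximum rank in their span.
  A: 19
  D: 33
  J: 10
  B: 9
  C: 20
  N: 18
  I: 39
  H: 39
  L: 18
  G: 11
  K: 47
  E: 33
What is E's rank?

9

Sorted (ascending): 9, 10, 11, 18, 18, 19, 20, 33, 33, 39, 39, 47
The 2 values of 18 occupy positions 4–5 → each gets rank 5.
The 2 values of 33 occupy positions 8–9 → each gets rank 9.
The 2 values of 39 occupy positions 10–11 → each gets rank 11.
E has value 33 → rank 9.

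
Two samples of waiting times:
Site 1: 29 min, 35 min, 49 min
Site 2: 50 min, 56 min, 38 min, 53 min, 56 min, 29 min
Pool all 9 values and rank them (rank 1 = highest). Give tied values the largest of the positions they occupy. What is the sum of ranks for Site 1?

Sorted (descending): 56, 56, 53, 50, 49, 38, 35, 29, 29
The 2 values of 56 occupy positions 1–2 → each gets rank 2.
The 2 values of 29 occupy positions 8–9 → each gets rank 9.
Site 1 values → pooled ranks: 29→9, 35→7, 49→5
Rank sum = 9 + 7 + 5 = 21

21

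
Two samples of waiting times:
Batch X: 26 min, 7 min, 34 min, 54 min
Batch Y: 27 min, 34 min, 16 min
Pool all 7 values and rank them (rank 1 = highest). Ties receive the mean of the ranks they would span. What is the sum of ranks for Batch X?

15.5

Sorted (descending): 54, 34, 34, 27, 26, 16, 7
The 2 values of 34 occupy positions 2–3 → average rank (2+3)/2 = 2.5.
Batch X values → pooled ranks: 26→5, 7→7, 34→2.5, 54→1
Rank sum = 5 + 7 + 2.5 + 1 = 15.5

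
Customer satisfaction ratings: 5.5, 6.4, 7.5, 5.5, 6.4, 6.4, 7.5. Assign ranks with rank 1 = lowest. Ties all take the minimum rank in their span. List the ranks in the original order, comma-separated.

Sorted (ascending): 5.5, 5.5, 6.4, 6.4, 6.4, 7.5, 7.5
The 2 values of 5.5 occupy positions 1–2 → each gets rank 1.
The 3 values of 6.4 occupy positions 3–5 → each gets rank 3.
The 2 values of 7.5 occupy positions 6–7 → each gets rank 6.

1, 3, 6, 1, 3, 3, 6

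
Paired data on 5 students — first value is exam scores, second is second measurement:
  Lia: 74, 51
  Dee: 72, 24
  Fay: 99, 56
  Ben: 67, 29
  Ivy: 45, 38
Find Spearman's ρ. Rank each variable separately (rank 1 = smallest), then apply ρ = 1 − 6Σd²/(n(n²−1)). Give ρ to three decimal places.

0.600

Ranks of variable 1: 4, 3, 5, 2, 1
Ranks of variable 2: 4, 1, 5, 2, 3
d = r₁ − r₂: 0, 2, 0, 0, -2
d²: 0, 4, 0, 0, 4; Σd² = 8
ρ = 1 − 6·8/(5·24) = 1 − 48/120 = 0.600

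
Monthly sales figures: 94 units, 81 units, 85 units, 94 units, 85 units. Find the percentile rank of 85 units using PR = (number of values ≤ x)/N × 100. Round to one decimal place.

60.0

N = 5.
Strictly below 85: 1. Equal to 85: 2.
PR = 3/5 × 100 = 60.0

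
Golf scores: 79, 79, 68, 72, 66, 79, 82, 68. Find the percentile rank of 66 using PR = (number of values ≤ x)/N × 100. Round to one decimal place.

N = 8.
Strictly below 66: 0. Equal to 66: 1.
PR = 1/8 × 100 = 12.5

12.5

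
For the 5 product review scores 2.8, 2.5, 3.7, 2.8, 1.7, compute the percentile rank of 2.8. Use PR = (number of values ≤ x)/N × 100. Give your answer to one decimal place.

80.0

N = 5.
Strictly below 2.8: 2. Equal to 2.8: 2.
PR = 4/5 × 100 = 80.0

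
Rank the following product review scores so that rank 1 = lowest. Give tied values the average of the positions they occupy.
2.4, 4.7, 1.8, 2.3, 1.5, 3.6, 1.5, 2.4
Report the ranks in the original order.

5.5, 8, 3, 4, 1.5, 7, 1.5, 5.5

Sorted (ascending): 1.5, 1.5, 1.8, 2.3, 2.4, 2.4, 3.6, 4.7
The 2 values of 1.5 occupy positions 1–2 → average rank (1+2)/2 = 1.5.
The 2 values of 2.4 occupy positions 5–6 → average rank (5+6)/2 = 5.5.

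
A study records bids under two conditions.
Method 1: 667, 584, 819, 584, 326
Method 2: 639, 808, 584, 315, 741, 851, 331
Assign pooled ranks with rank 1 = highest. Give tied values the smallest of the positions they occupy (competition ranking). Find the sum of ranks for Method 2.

43

Sorted (descending): 851, 819, 808, 741, 667, 639, 584, 584, 584, 331, 326, 315
The 3 values of 584 occupy positions 7–9 → each gets rank 7.
Method 2 values → pooled ranks: 639→6, 808→3, 584→7, 315→12, 741→4, 851→1, 331→10
Rank sum = 6 + 3 + 7 + 12 + 4 + 1 + 10 = 43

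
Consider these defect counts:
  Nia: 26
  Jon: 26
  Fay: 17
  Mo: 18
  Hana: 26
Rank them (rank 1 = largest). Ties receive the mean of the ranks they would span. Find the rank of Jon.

Sorted (descending): 26, 26, 26, 18, 17
The 3 values of 26 occupy positions 1–3 → average rank 2.
Jon has value 26 → rank 2.

2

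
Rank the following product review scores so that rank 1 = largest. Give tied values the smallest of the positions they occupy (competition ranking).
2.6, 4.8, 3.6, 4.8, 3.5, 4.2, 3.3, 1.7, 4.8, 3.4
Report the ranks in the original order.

9, 1, 5, 1, 6, 4, 8, 10, 1, 7

Sorted (descending): 4.8, 4.8, 4.8, 4.2, 3.6, 3.5, 3.4, 3.3, 2.6, 1.7
The 3 values of 4.8 occupy positions 1–3 → each gets rank 1.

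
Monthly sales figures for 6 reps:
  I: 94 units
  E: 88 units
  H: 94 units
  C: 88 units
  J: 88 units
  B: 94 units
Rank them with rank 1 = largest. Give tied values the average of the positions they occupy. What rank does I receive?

2

Sorted (descending): 94, 94, 94, 88, 88, 88
The 3 values of 94 occupy positions 1–3 → average rank 2.
The 3 values of 88 occupy positions 4–6 → average rank 5.
I has value 94 units → rank 2.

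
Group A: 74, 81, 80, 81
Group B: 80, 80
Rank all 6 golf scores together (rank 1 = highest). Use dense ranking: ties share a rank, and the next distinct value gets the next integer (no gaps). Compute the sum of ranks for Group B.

Sorted (descending): 81, 81, 80, 80, 80, 74
The 2 values of 81 share dense rank 1.
The 3 values of 80 share dense rank 2.
Remaining distinct values take the next consecutive integers.
Group B values → pooled ranks: 80→2, 80→2
Rank sum = 2 + 2 = 4

4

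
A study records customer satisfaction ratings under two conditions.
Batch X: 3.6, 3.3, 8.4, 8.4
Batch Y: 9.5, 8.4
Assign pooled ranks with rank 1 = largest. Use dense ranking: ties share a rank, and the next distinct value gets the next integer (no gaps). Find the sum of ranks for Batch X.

Sorted (descending): 9.5, 8.4, 8.4, 8.4, 3.6, 3.3
The 3 values of 8.4 share dense rank 2.
Remaining distinct values take the next consecutive integers.
Batch X values → pooled ranks: 3.6→3, 3.3→4, 8.4→2, 8.4→2
Rank sum = 3 + 4 + 2 + 2 = 11

11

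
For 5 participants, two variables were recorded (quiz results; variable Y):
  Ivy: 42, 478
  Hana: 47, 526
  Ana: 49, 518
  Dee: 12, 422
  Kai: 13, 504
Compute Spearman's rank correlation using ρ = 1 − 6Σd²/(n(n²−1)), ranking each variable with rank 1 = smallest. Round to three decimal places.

0.800

Ranks of variable 1: 3, 4, 5, 1, 2
Ranks of variable 2: 2, 5, 4, 1, 3
d = r₁ − r₂: 1, -1, 1, 0, -1
d²: 1, 1, 1, 0, 1; Σd² = 4
ρ = 1 − 6·4/(5·24) = 1 − 24/120 = 0.800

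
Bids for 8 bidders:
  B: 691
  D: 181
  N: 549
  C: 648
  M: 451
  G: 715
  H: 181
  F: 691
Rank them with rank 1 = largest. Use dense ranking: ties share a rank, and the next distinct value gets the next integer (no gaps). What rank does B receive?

2

Sorted (descending): 715, 691, 691, 648, 549, 451, 181, 181
The 2 values of 691 share dense rank 2.
The 2 values of 181 share dense rank 6.
Remaining distinct values take the next consecutive integers.
B has value 691 → rank 2.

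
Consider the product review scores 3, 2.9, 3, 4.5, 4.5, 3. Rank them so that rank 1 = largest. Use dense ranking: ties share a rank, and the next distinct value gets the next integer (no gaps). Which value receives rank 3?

Sorted (descending): 4.5, 4.5, 3, 3, 3, 2.9
The 2 values of 4.5 share dense rank 1.
The 3 values of 3 share dense rank 2.
Remaining distinct values take the next consecutive integers.
Rank 3 → value 2.9.

2.9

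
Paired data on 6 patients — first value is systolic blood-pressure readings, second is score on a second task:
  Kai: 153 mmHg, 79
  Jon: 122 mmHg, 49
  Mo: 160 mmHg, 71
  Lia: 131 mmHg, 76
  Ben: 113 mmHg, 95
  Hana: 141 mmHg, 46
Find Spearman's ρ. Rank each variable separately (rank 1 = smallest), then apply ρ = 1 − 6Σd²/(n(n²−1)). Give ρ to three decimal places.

-0.257

Ranks of variable 1: 5, 2, 6, 3, 1, 4
Ranks of variable 2: 5, 2, 3, 4, 6, 1
d = r₁ − r₂: 0, 0, 3, -1, -5, 3
d²: 0, 0, 9, 1, 25, 9; Σd² = 44
ρ = 1 − 6·44/(6·35) = 1 − 264/210 = -0.257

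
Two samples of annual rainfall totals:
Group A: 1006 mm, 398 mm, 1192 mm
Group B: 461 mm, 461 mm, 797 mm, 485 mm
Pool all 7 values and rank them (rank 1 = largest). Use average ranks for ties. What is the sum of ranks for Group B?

Sorted (descending): 1192, 1006, 797, 485, 461, 461, 398
The 2 values of 461 occupy positions 5–6 → average rank (5+6)/2 = 5.5.
Group B values → pooled ranks: 461→5.5, 461→5.5, 797→3, 485→4
Rank sum = 5.5 + 5.5 + 3 + 4 = 18

18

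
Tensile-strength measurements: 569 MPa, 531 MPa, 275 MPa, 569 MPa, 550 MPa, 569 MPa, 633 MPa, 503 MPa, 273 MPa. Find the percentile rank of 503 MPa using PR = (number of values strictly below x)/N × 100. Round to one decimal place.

22.2

N = 9.
Strictly below 503: 2. Equal to 503: 1.
PR = 2/9 × 100 = 22.2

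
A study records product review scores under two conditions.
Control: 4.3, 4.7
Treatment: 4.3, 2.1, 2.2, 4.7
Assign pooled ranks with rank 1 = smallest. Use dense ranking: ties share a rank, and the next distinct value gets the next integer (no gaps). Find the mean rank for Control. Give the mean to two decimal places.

3.50

Sorted (ascending): 2.1, 2.2, 4.3, 4.3, 4.7, 4.7
The 2 values of 4.3 share dense rank 3.
The 2 values of 4.7 share dense rank 4.
Remaining distinct values take the next consecutive integers.
Control values → pooled ranks: 4.3→3, 4.7→4
Mean rank = (3 + 4) / 2 = 3.50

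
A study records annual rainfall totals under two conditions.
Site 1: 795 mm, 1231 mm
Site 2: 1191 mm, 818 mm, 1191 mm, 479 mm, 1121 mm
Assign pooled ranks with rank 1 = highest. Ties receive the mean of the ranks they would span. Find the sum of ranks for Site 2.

21

Sorted (descending): 1231, 1191, 1191, 1121, 818, 795, 479
The 2 values of 1191 occupy positions 2–3 → average rank (2+3)/2 = 2.5.
Site 2 values → pooled ranks: 1191→2.5, 818→5, 1191→2.5, 479→7, 1121→4
Rank sum = 2.5 + 5 + 2.5 + 7 + 4 = 21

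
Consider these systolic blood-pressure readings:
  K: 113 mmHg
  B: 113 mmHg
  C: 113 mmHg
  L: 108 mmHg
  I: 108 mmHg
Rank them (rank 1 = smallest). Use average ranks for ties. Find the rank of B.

4

Sorted (ascending): 108, 108, 113, 113, 113
The 2 values of 108 occupy positions 1–2 → average rank (1+2)/2 = 1.5.
The 3 values of 113 occupy positions 3–5 → average rank 4.
B has value 113 mmHg → rank 4.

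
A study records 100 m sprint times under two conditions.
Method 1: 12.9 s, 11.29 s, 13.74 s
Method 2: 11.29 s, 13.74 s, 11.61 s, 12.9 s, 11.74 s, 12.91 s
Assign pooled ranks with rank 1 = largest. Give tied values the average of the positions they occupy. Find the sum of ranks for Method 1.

Sorted (descending): 13.74, 13.74, 12.91, 12.9, 12.9, 11.74, 11.61, 11.29, 11.29
The 2 values of 13.74 occupy positions 1–2 → average rank (1+2)/2 = 1.5.
The 2 values of 12.9 occupy positions 4–5 → average rank (4+5)/2 = 4.5.
The 2 values of 11.29 occupy positions 8–9 → average rank (8+9)/2 = 8.5.
Method 1 values → pooled ranks: 12.9→4.5, 11.29→8.5, 13.74→1.5
Rank sum = 4.5 + 8.5 + 1.5 = 14.5

14.5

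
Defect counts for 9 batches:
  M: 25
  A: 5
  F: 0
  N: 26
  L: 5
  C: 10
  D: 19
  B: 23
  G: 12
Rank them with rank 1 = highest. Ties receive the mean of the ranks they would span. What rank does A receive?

Sorted (descending): 26, 25, 23, 19, 12, 10, 5, 5, 0
The 2 values of 5 occupy positions 7–8 → average rank (7+8)/2 = 7.5.
A has value 5 → rank 7.5.

7.5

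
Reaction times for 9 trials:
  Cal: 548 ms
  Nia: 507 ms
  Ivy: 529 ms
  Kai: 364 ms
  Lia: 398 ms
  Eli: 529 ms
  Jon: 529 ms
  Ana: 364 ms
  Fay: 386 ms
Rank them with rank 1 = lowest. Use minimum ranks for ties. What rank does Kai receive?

Sorted (ascending): 364, 364, 386, 398, 507, 529, 529, 529, 548
The 2 values of 364 occupy positions 1–2 → each gets rank 1.
The 3 values of 529 occupy positions 6–8 → each gets rank 6.
Kai has value 364 ms → rank 1.

1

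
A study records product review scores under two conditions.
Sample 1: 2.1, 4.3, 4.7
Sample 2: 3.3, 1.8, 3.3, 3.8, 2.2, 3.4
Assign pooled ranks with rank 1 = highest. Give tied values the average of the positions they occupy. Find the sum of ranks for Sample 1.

11

Sorted (descending): 4.7, 4.3, 3.8, 3.4, 3.3, 3.3, 2.2, 2.1, 1.8
The 2 values of 3.3 occupy positions 5–6 → average rank (5+6)/2 = 5.5.
Sample 1 values → pooled ranks: 2.1→8, 4.3→2, 4.7→1
Rank sum = 8 + 2 + 1 = 11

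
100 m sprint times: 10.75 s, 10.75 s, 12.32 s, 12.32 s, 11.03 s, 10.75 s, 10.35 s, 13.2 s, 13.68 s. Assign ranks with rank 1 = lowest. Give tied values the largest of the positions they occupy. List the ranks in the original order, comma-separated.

Sorted (ascending): 10.35, 10.75, 10.75, 10.75, 11.03, 12.32, 12.32, 13.2, 13.68
The 3 values of 10.75 occupy positions 2–4 → each gets rank 4.
The 2 values of 12.32 occupy positions 6–7 → each gets rank 7.

4, 4, 7, 7, 5, 4, 1, 8, 9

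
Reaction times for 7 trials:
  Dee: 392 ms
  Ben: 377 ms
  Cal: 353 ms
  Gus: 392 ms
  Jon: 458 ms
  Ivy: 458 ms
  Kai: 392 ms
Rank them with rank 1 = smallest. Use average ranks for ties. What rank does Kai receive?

4

Sorted (ascending): 353, 377, 392, 392, 392, 458, 458
The 3 values of 392 occupy positions 3–5 → average rank 4.
The 2 values of 458 occupy positions 6–7 → average rank (6+7)/2 = 6.5.
Kai has value 392 ms → rank 4.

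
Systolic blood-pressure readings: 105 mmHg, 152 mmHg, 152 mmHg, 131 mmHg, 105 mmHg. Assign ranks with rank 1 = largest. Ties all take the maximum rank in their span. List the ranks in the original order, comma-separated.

Sorted (descending): 152, 152, 131, 105, 105
The 2 values of 152 occupy positions 1–2 → each gets rank 2.
The 2 values of 105 occupy positions 4–5 → each gets rank 5.

5, 2, 2, 3, 5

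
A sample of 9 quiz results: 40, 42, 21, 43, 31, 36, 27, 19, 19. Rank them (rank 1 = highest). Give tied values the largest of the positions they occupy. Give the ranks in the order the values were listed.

3, 2, 7, 1, 5, 4, 6, 9, 9

Sorted (descending): 43, 42, 40, 36, 31, 27, 21, 19, 19
The 2 values of 19 occupy positions 8–9 → each gets rank 9.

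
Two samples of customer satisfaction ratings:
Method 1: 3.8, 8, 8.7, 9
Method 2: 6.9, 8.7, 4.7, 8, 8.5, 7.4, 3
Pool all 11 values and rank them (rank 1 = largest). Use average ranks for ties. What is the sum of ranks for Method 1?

Sorted (descending): 9, 8.7, 8.7, 8.5, 8, 8, 7.4, 6.9, 4.7, 3.8, 3
The 2 values of 8.7 occupy positions 2–3 → average rank (2+3)/2 = 2.5.
The 2 values of 8 occupy positions 5–6 → average rank (5+6)/2 = 5.5.
Method 1 values → pooled ranks: 3.8→10, 8→5.5, 8.7→2.5, 9→1
Rank sum = 10 + 5.5 + 2.5 + 1 = 19

19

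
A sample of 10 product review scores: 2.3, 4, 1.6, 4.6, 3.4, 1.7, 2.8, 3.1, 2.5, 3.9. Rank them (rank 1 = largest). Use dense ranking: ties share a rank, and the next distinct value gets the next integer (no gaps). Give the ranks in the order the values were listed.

Sorted (descending): 4.6, 4, 3.9, 3.4, 3.1, 2.8, 2.5, 2.3, 1.7, 1.6
No ties — each value takes its position as its rank.

8, 2, 10, 1, 4, 9, 6, 5, 7, 3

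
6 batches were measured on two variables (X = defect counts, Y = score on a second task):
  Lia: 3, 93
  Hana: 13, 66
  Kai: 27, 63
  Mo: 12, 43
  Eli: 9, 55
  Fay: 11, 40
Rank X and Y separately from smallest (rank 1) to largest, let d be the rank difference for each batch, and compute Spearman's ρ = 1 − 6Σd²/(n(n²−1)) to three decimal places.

-0.086

Ranks of variable 1: 1, 5, 6, 4, 2, 3
Ranks of variable 2: 6, 5, 4, 2, 3, 1
d = r₁ − r₂: -5, 0, 2, 2, -1, 2
d²: 25, 0, 4, 4, 1, 4; Σd² = 38
ρ = 1 − 6·38/(6·35) = 1 − 228/210 = -0.086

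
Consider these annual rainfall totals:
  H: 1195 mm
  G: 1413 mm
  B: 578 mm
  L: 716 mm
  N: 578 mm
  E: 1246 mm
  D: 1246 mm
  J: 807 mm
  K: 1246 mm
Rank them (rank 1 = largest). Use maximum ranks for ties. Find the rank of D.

4

Sorted (descending): 1413, 1246, 1246, 1246, 1195, 807, 716, 578, 578
The 3 values of 1246 occupy positions 2–4 → each gets rank 4.
The 2 values of 578 occupy positions 8–9 → each gets rank 9.
D has value 1246 mm → rank 4.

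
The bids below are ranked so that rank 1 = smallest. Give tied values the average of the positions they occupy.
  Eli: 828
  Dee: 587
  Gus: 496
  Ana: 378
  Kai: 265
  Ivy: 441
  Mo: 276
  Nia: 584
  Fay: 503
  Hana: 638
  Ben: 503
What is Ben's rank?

Sorted (ascending): 265, 276, 378, 441, 496, 503, 503, 584, 587, 638, 828
The 2 values of 503 occupy positions 6–7 → average rank (6+7)/2 = 6.5.
Ben has value 503 → rank 6.5.

6.5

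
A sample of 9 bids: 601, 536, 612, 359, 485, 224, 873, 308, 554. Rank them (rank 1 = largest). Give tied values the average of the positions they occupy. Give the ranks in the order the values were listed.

Sorted (descending): 873, 612, 601, 554, 536, 485, 359, 308, 224
No ties — each value takes its position as its rank.

3, 5, 2, 7, 6, 9, 1, 8, 4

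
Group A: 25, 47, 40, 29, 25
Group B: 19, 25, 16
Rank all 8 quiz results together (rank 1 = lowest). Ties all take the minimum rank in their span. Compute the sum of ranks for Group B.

6

Sorted (ascending): 16, 19, 25, 25, 25, 29, 40, 47
The 3 values of 25 occupy positions 3–5 → each gets rank 3.
Group B values → pooled ranks: 19→2, 25→3, 16→1
Rank sum = 2 + 3 + 1 = 6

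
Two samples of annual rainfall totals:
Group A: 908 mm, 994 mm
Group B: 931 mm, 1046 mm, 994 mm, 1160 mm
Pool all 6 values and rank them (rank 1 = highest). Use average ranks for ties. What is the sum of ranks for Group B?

Sorted (descending): 1160, 1046, 994, 994, 931, 908
The 2 values of 994 occupy positions 3–4 → average rank (3+4)/2 = 3.5.
Group B values → pooled ranks: 931→5, 1046→2, 994→3.5, 1160→1
Rank sum = 5 + 2 + 3.5 + 1 = 11.5

11.5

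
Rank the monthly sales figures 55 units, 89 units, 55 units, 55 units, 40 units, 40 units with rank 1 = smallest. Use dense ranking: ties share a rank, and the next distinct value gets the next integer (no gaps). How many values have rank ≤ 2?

5

Sorted (ascending): 40, 40, 55, 55, 55, 89
The 2 values of 40 share dense rank 1.
The 3 values of 55 share dense rank 2.
Remaining distinct values take the next consecutive integers.
Ranks ≤ 2: {1, 1, 2, 2, 2} → 5 values.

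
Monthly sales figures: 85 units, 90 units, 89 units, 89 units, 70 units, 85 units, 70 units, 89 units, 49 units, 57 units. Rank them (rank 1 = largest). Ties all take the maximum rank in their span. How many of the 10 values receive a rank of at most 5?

4

Sorted (descending): 90, 89, 89, 89, 85, 85, 70, 70, 57, 49
The 3 values of 89 occupy positions 2–4 → each gets rank 4.
The 2 values of 85 occupy positions 5–6 → each gets rank 6.
The 2 values of 70 occupy positions 7–8 → each gets rank 8.
Ranks ≤ 5: {1, 4, 4, 4} → 4 values.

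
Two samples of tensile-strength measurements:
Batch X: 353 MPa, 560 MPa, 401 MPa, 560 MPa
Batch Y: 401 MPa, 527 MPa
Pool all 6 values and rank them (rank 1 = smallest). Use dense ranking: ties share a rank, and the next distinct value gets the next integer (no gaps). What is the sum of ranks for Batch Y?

Sorted (ascending): 353, 401, 401, 527, 560, 560
The 2 values of 401 share dense rank 2.
The 2 values of 560 share dense rank 4.
Remaining distinct values take the next consecutive integers.
Batch Y values → pooled ranks: 401→2, 527→3
Rank sum = 2 + 3 = 5

5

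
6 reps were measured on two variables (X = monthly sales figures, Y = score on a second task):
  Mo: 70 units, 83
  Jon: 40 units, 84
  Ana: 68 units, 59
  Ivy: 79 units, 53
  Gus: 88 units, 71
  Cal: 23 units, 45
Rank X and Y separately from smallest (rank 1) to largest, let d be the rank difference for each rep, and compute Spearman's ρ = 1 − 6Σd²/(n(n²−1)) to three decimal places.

0.143

Ranks of variable 1: 4, 2, 3, 5, 6, 1
Ranks of variable 2: 5, 6, 3, 2, 4, 1
d = r₁ − r₂: -1, -4, 0, 3, 2, 0
d²: 1, 16, 0, 9, 4, 0; Σd² = 30
ρ = 1 − 6·30/(6·35) = 1 − 180/210 = 0.143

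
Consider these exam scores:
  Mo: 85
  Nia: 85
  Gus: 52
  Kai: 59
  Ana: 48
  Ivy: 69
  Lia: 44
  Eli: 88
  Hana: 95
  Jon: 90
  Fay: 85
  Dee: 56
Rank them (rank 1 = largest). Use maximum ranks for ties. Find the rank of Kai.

Sorted (descending): 95, 90, 88, 85, 85, 85, 69, 59, 56, 52, 48, 44
The 3 values of 85 occupy positions 4–6 → each gets rank 6.
Kai has value 59 → rank 8.

8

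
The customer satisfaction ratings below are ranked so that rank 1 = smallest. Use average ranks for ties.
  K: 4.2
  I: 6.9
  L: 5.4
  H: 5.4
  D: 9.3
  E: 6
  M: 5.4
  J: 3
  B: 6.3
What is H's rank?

4

Sorted (ascending): 3, 4.2, 5.4, 5.4, 5.4, 6, 6.3, 6.9, 9.3
The 3 values of 5.4 occupy positions 3–5 → average rank 4.
H has value 5.4 → rank 4.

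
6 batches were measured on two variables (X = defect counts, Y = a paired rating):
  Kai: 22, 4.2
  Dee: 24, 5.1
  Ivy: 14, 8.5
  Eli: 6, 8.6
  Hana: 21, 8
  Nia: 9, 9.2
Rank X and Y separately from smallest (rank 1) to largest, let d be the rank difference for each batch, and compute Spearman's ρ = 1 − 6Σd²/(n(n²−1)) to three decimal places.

Ranks of variable 1: 5, 6, 3, 1, 4, 2
Ranks of variable 2: 1, 2, 4, 5, 3, 6
d = r₁ − r₂: 4, 4, -1, -4, 1, -4
d²: 16, 16, 1, 16, 1, 16; Σd² = 66
ρ = 1 − 6·66/(6·35) = 1 − 396/210 = -0.886

-0.886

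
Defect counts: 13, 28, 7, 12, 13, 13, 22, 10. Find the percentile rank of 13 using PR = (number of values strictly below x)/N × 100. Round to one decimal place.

N = 8.
Strictly below 13: 3. Equal to 13: 3.
PR = 3/8 × 100 = 37.5

37.5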